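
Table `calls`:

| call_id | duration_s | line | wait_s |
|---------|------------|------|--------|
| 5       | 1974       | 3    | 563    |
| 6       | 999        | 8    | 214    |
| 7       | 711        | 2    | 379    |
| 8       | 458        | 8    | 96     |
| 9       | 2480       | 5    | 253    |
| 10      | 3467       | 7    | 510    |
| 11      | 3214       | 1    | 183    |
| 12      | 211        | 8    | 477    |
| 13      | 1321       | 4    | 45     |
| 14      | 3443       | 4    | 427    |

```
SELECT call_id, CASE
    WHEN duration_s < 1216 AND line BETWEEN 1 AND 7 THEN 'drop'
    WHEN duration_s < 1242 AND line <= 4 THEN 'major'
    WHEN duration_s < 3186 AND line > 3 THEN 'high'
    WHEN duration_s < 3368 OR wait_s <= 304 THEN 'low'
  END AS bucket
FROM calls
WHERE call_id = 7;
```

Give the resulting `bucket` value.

drop

call_id = 7: duration_s=711, line=2, wait_s=379.
duration_s < 1216 AND line BETWEEN 1 AND 7 → true → drop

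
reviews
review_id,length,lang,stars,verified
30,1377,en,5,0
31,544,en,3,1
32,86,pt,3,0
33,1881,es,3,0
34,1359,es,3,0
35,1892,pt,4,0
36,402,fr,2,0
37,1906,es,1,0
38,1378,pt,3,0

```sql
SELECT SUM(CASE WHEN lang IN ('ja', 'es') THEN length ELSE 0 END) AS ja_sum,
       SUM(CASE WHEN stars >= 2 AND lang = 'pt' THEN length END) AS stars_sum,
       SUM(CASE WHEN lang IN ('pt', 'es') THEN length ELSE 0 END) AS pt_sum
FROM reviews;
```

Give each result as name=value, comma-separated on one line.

ja_sum=5146, stars_sum=3356, pt_sum=8502

[ja_sum: lang IN ('ja', 'es')]
review_id=30: ✗
review_id=31: ✗
review_id=32: ✗
review_id=33: ✓ → 1881
review_id=34: ✓ → 1359
review_id=35: ✗
review_id=36: ✗
review_id=37: ✓ → 1906
review_id=38: ✗
ja_sum = 1881 + 1359 + 1906 = 5146
—
[stars_sum: stars >= 2 AND lang = 'pt']
review_id=30: ✗
review_id=31: ✗
review_id=32: ✓ → 86
review_id=33: ✗
review_id=34: ✗
review_id=35: ✓ → 1892
review_id=36: ✗
review_id=37: ✗
review_id=38: ✓ → 1378
stars_sum = 86 + 1892 + 1378 = 3356
—
[pt_sum: lang IN ('pt', 'es')]
review_id=30: ✗
review_id=31: ✗
review_id=32: ✓ → 86
review_id=33: ✓ → 1881
review_id=34: ✓ → 1359
review_id=35: ✓ → 1892
review_id=36: ✗
review_id=37: ✓ → 1906
review_id=38: ✓ → 1378
pt_sum = 86 + 1881 + 1359 + 1892 + 1906 + 1378 = 8502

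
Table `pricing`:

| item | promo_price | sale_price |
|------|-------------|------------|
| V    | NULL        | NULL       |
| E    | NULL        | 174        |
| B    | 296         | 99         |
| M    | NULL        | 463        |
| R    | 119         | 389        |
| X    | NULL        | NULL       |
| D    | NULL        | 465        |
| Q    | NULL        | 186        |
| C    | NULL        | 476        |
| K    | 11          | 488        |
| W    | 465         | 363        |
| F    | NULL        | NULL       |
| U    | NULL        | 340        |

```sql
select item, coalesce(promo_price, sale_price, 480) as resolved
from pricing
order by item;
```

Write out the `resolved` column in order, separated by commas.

item=B: promo_price=296 → 296
item=C: promo_price=NULL, sale_price=476 → 476
item=D: promo_price=NULL, sale_price=465 → 465
item=E: promo_price=NULL, sale_price=174 → 174
item=F: promo_price=NULL, sale_price=NULL, → literal 480 → 480
item=K: promo_price=11 → 11
item=M: promo_price=NULL, sale_price=463 → 463
item=Q: promo_price=NULL, sale_price=186 → 186
item=R: promo_price=119 → 119
item=U: promo_price=NULL, sale_price=340 → 340
item=V: promo_price=NULL, sale_price=NULL, → literal 480 → 480
item=W: promo_price=465 → 465
item=X: promo_price=NULL, sale_price=NULL, → literal 480 → 480

296, 476, 465, 174, 480, 11, 463, 186, 119, 340, 480, 465, 480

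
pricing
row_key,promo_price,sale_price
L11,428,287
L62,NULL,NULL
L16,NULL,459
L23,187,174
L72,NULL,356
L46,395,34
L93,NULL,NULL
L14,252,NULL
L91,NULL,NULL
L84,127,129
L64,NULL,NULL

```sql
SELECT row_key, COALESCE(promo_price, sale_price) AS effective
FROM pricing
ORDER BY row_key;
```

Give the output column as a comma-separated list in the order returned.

428, 252, 459, 187, 395, NULL, NULL, 356, 127, NULL, NULL

row_key=L11: promo_price=428 → 428
row_key=L14: promo_price=252 → 252
row_key=L16: promo_price=NULL, sale_price=459 → 459
row_key=L23: promo_price=187 → 187
row_key=L46: promo_price=395 → 395
row_key=L62: promo_price=NULL, sale_price=NULL (all NULL) → NULL
row_key=L64: promo_price=NULL, sale_price=NULL (all NULL) → NULL
row_key=L72: promo_price=NULL, sale_price=356 → 356
row_key=L84: promo_price=127 → 127
row_key=L91: promo_price=NULL, sale_price=NULL (all NULL) → NULL
row_key=L93: promo_price=NULL, sale_price=NULL (all NULL) → NULL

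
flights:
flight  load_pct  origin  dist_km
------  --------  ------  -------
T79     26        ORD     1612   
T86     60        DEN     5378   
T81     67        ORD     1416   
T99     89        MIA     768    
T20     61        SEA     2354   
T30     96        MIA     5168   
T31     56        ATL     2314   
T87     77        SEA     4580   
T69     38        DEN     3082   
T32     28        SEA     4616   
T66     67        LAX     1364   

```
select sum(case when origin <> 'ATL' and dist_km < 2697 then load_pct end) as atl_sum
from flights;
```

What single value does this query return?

flight=T79: ✓ → 26
flight=T86: ✗
flight=T81: ✓ → 67
flight=T99: ✓ → 89
flight=T20: ✓ → 61
flight=T30: ✗
flight=T31: ✗
flight=T87: ✗
flight=T69: ✗
flight=T32: ✗
flight=T66: ✓ → 67
atl_sum = 26 + 67 + 89 + 61 + 67 = 310

310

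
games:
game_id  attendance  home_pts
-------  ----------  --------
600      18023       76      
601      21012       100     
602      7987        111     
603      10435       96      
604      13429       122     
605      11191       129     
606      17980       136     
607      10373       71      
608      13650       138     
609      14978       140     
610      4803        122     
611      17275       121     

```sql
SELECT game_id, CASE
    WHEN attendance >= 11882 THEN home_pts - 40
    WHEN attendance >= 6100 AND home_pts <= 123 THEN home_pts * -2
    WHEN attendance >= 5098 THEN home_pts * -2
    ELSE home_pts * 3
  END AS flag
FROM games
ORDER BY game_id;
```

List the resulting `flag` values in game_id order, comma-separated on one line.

game_id=600: attendance >= 11882 → 36
game_id=601: attendance >= 11882 → 60
game_id=602: attendance >= 6100 AND home_pts <= 123 → -222
game_id=603: attendance >= 6100 AND home_pts <= 123 → -192
game_id=604: attendance >= 11882 → 82
game_id=605: attendance >= 5098 → -258
game_id=606: attendance >= 11882 → 96
game_id=607: attendance >= 6100 AND home_pts <= 123 → -142
game_id=608: attendance >= 11882 → 98
game_id=609: attendance >= 11882 → 100
game_id=610: ELSE → 366
game_id=611: attendance >= 11882 → 81

36, 60, -222, -192, 82, -258, 96, -142, 98, 100, 366, 81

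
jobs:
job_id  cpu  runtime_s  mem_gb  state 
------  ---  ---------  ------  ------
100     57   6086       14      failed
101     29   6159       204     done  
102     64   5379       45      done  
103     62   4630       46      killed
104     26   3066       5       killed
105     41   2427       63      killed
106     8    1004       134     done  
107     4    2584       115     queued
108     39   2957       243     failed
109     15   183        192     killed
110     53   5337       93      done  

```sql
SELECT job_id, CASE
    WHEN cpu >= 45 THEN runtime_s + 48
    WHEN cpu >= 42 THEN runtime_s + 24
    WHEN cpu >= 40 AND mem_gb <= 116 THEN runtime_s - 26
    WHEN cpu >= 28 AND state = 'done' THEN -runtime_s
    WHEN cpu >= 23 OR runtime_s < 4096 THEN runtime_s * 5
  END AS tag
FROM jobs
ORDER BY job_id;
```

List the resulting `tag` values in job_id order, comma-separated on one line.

6134, -6159, 5427, 4678, 15330, 2401, 5020, 12920, 14785, 915, 5385

job_id=100: cpu >= 45 → 6134
job_id=101: cpu >= 28 AND state = 'done' → -6159
job_id=102: cpu >= 45 → 5427
job_id=103: cpu >= 45 → 4678
job_id=104: cpu >= 23 OR runtime_s < 4096 → 15330
job_id=105: cpu >= 40 AND mem_gb <= 116 → 2401
job_id=106: cpu >= 23 OR runtime_s < 4096 → 5020
job_id=107: cpu >= 23 OR runtime_s < 4096 → 12920
job_id=108: cpu >= 23 OR runtime_s < 4096 → 14785
job_id=109: cpu >= 23 OR runtime_s < 4096 → 915
job_id=110: cpu >= 45 → 5385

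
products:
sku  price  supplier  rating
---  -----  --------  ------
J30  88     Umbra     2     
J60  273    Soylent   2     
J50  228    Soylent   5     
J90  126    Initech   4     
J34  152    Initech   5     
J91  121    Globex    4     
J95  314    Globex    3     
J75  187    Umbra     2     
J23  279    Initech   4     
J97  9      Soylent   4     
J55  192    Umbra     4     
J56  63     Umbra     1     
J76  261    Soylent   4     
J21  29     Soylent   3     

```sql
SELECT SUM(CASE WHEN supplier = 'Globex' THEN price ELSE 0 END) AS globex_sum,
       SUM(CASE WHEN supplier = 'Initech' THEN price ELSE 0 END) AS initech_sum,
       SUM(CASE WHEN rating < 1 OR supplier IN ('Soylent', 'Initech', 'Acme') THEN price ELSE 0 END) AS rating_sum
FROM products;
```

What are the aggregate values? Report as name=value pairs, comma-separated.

[globex_sum: supplier = 'Globex']
sku=J30: ✗
sku=J60: ✗
sku=J50: ✗
sku=J90: ✗
sku=J34: ✗
sku=J91: ✓ → 121
sku=J95: ✓ → 314
sku=J75: ✗
sku=J23: ✗
sku=J97: ✗
sku=J55: ✗
sku=J56: ✗
sku=J76: ✗
sku=J21: ✗
globex_sum = 121 + 314 = 435
—
[initech_sum: supplier = 'Initech']
sku=J30: ✗
sku=J60: ✗
sku=J50: ✗
sku=J90: ✓ → 126
sku=J34: ✓ → 152
sku=J91: ✗
sku=J95: ✗
sku=J75: ✗
sku=J23: ✓ → 279
sku=J97: ✗
sku=J55: ✗
sku=J56: ✗
sku=J76: ✗
sku=J21: ✗
initech_sum = 126 + 152 + 279 = 557
—
[rating_sum: rating < 1 OR supplier IN ('Soylent', 'Initech', 'Acme')]
sku=J30: ✗
sku=J60: ✓ → 273
sku=J50: ✓ → 228
sku=J90: ✓ → 126
sku=J34: ✓ → 152
sku=J91: ✗
sku=J95: ✗
sku=J75: ✗
sku=J23: ✓ → 279
sku=J97: ✓ → 9
sku=J55: ✗
sku=J56: ✗
sku=J76: ✓ → 261
sku=J21: ✓ → 29
rating_sum = 273 + 228 + 126 + 152 + 279 + 9 + 261 + 29 = 1357

globex_sum=435, initech_sum=557, rating_sum=1357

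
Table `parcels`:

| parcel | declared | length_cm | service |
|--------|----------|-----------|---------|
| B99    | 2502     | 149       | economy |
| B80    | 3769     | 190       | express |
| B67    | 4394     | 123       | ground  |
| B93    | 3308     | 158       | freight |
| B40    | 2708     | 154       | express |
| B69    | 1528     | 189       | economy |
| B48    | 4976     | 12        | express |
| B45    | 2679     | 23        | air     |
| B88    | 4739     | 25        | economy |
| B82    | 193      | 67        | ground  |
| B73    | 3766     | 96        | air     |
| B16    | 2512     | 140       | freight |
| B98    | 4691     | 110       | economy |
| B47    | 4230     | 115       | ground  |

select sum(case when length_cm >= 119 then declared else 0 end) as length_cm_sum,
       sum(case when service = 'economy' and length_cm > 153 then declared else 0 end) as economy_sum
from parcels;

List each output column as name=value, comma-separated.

length_cm_sum=20721, economy_sum=1528

[length_cm_sum: length_cm >= 119]
parcel=B99: ✓ → 2502
parcel=B80: ✓ → 3769
parcel=B67: ✓ → 4394
parcel=B93: ✓ → 3308
parcel=B40: ✓ → 2708
parcel=B69: ✓ → 1528
parcel=B48: ✗
parcel=B45: ✗
parcel=B88: ✗
parcel=B82: ✗
parcel=B73: ✗
parcel=B16: ✓ → 2512
parcel=B98: ✗
parcel=B47: ✗
length_cm_sum = 2502 + 3769 + 4394 + 3308 + 2708 + 1528 + 2512 = 20721
—
[economy_sum: service = 'economy' and length_cm > 153]
parcel=B99: ✗
parcel=B80: ✗
parcel=B67: ✗
parcel=B93: ✗
parcel=B40: ✗
parcel=B69: ✓ → 1528
parcel=B48: ✗
parcel=B45: ✗
parcel=B88: ✗
parcel=B82: ✗
parcel=B73: ✗
parcel=B16: ✗
parcel=B98: ✗
parcel=B47: ✗
economy_sum = 1528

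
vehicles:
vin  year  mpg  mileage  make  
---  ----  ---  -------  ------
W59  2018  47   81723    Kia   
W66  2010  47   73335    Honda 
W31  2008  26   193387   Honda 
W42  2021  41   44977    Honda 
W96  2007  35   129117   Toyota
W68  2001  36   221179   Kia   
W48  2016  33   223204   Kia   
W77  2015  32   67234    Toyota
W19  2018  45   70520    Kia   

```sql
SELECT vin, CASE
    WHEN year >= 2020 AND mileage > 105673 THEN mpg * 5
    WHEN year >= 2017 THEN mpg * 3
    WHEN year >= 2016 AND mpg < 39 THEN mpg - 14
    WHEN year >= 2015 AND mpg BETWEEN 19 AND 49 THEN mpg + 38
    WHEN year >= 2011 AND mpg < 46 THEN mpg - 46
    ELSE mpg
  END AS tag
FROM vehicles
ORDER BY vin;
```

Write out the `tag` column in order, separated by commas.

135, 26, 123, 19, 141, 47, 36, 70, 35

vin=W19: year >= 2017 → 135
vin=W31: ELSE → 26
vin=W42: year >= 2017 → 123
vin=W48: year >= 2016 AND mpg < 39 → 19
vin=W59: year >= 2017 → 141
vin=W66: ELSE → 47
vin=W68: ELSE → 36
vin=W77: year >= 2015 AND mpg BETWEEN 19 AND 49 → 70
vin=W96: ELSE → 35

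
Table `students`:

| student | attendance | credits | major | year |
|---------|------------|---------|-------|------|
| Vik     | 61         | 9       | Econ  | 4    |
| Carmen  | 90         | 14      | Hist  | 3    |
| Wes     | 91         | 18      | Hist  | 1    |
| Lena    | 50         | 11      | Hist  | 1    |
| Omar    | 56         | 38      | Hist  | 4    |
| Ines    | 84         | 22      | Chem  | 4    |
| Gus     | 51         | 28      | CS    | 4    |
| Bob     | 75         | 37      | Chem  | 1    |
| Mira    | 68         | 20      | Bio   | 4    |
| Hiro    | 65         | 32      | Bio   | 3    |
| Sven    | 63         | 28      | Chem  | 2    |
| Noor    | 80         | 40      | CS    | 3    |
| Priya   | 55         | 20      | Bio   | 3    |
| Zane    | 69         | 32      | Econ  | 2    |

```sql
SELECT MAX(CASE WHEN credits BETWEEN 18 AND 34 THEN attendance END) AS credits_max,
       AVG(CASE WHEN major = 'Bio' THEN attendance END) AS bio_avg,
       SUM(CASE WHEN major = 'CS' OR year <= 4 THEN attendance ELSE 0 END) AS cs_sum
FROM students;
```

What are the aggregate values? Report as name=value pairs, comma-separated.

[credits_max: credits BETWEEN 18 AND 34]
student=Vik: ✗
student=Carmen: ✗
student=Wes: ✓ → 91
student=Lena: ✗
student=Omar: ✗
student=Ines: ✓ → 84
student=Gus: ✓ → 51
student=Bob: ✗
student=Mira: ✓ → 68
student=Hiro: ✓ → 65
student=Sven: ✓ → 63
student=Noor: ✗
student=Priya: ✓ → 55
student=Zane: ✓ → 69
credits_max = MAX(91, 84, 51, 68, 65, 63, 55, 69) = 91
—
[bio_avg: major = 'Bio']
student=Vik: ✗
student=Carmen: ✗
student=Wes: ✗
student=Lena: ✗
student=Omar: ✗
student=Ines: ✗
student=Gus: ✗
student=Bob: ✗
student=Mira: ✓ → 68
student=Hiro: ✓ → 65
student=Sven: ✗
student=Noor: ✗
student=Priya: ✓ → 55
student=Zane: ✗
bio_avg = (68 + 65 + 55) / 3 = 62.6666666667
—
[cs_sum: major = 'CS' OR year <= 4]
student=Vik: ✓ → 61
student=Carmen: ✓ → 90
student=Wes: ✓ → 91
student=Lena: ✓ → 50
student=Omar: ✓ → 56
student=Ines: ✓ → 84
student=Gus: ✓ → 51
student=Bob: ✓ → 75
student=Mira: ✓ → 68
student=Hiro: ✓ → 65
student=Sven: ✓ → 63
student=Noor: ✓ → 80
student=Priya: ✓ → 55
student=Zane: ✓ → 69
cs_sum = 61 + 90 + 91 + 50 + 56 + 84 + 51 + 75 + 68 + 65 + 63 + 80 + 55 + 69 = 958

credits_max=91, bio_avg=62.6666666667, cs_sum=958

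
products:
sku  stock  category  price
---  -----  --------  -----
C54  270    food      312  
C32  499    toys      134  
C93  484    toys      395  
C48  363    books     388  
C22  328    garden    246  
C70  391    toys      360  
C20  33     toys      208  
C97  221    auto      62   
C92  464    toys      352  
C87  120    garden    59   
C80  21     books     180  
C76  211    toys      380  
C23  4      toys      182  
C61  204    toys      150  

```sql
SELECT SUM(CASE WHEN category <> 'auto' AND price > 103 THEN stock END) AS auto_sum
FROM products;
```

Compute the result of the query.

sku=C54: ✓ → 270
sku=C32: ✓ → 499
sku=C93: ✓ → 484
sku=C48: ✓ → 363
sku=C22: ✓ → 328
sku=C70: ✓ → 391
sku=C20: ✓ → 33
sku=C97: ✗
sku=C92: ✓ → 464
sku=C87: ✗
sku=C80: ✓ → 21
sku=C76: ✓ → 211
sku=C23: ✓ → 4
sku=C61: ✓ → 204
auto_sum = 270 + 499 + 484 + 363 + 328 + 391 + 33 + 464 + 21 + 211 + 4 + 204 = 3272

3272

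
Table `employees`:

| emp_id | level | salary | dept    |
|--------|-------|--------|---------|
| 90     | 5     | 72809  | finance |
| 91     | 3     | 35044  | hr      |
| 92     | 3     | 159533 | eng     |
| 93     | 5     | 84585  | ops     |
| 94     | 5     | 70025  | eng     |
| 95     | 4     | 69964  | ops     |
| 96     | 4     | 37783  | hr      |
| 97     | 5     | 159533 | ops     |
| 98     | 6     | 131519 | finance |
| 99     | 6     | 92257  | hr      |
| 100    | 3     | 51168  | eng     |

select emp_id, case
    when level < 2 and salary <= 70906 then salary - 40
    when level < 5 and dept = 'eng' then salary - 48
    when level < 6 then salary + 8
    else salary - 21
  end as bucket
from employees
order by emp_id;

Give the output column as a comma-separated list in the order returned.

emp_id=90: level < 6 → 72817
emp_id=91: level < 6 → 35052
emp_id=92: level < 5 and dept = 'eng' → 159485
emp_id=93: level < 6 → 84593
emp_id=94: level < 6 → 70033
emp_id=95: level < 6 → 69972
emp_id=96: level < 6 → 37791
emp_id=97: level < 6 → 159541
emp_id=98: ELSE → 131498
emp_id=99: ELSE → 92236
emp_id=100: level < 5 and dept = 'eng' → 51120

72817, 35052, 159485, 84593, 70033, 69972, 37791, 159541, 131498, 92236, 51120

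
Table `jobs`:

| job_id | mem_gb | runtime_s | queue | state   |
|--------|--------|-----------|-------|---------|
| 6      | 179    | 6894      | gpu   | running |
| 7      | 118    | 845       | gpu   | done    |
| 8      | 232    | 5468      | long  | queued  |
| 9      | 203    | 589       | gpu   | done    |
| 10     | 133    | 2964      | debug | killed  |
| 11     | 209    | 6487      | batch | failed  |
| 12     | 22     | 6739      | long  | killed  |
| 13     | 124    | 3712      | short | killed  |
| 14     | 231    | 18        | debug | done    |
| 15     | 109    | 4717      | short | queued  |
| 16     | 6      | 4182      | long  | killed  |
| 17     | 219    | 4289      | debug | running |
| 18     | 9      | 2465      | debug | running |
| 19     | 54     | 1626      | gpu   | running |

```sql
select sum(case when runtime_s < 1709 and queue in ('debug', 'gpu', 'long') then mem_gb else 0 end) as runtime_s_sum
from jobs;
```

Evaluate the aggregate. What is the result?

606

job_id=6: ✗
job_id=7: ✓ → 118
job_id=8: ✗
job_id=9: ✓ → 203
job_id=10: ✗
job_id=11: ✗
job_id=12: ✗
job_id=13: ✗
job_id=14: ✓ → 231
job_id=15: ✗
job_id=16: ✗
job_id=17: ✗
job_id=18: ✗
job_id=19: ✓ → 54
runtime_s_sum = 118 + 203 + 231 + 54 = 606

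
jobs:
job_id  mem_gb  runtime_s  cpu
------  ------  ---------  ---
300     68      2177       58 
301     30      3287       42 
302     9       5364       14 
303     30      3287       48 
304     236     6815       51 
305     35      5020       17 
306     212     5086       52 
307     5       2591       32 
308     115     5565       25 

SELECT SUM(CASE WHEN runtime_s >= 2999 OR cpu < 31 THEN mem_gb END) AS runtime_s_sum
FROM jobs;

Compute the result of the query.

667

job_id=300: ✗
job_id=301: ✓ → 30
job_id=302: ✓ → 9
job_id=303: ✓ → 30
job_id=304: ✓ → 236
job_id=305: ✓ → 35
job_id=306: ✓ → 212
job_id=307: ✗
job_id=308: ✓ → 115
runtime_s_sum = 30 + 9 + 30 + 236 + 35 + 212 + 115 = 667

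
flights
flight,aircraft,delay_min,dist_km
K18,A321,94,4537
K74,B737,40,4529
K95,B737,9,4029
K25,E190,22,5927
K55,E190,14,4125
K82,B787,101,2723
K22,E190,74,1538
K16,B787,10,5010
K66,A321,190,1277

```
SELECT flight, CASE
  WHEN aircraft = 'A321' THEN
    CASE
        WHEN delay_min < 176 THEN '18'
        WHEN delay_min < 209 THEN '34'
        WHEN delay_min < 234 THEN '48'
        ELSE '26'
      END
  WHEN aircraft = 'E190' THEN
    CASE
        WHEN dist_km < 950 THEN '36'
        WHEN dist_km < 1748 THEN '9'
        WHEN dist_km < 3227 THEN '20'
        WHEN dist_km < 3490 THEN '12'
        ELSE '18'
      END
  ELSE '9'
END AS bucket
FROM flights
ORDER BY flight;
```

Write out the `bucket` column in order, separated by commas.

9, 18, 9, 18, 18, 34, 9, 9, 9

flight=K16: aircraft='B787' → outer ELSE → 9
flight=K18: aircraft='A321' → inner[delay_min < 176] → 18
flight=K22: aircraft='E190' → inner[dist_km < 1748] → 9
flight=K25: aircraft='E190' → inner[ELSE] → 18
flight=K55: aircraft='E190' → inner[ELSE] → 18
flight=K66: aircraft='A321' → inner[delay_min < 209] → 34
flight=K74: aircraft='B737' → outer ELSE → 9
flight=K82: aircraft='B787' → outer ELSE → 9
flight=K95: aircraft='B737' → outer ELSE → 9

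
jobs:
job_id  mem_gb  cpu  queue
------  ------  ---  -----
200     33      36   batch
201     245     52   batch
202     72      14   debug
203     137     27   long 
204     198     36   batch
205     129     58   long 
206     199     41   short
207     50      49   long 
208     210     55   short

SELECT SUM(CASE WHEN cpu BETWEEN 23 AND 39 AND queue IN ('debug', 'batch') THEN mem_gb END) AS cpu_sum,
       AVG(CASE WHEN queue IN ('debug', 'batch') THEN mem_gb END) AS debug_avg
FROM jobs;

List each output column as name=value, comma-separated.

cpu_sum=231, debug_avg=137

[cpu_sum: cpu BETWEEN 23 AND 39 AND queue IN ('debug', 'batch')]
job_id=200: ✓ → 33
job_id=201: ✗
job_id=202: ✗
job_id=203: ✗
job_id=204: ✓ → 198
job_id=205: ✗
job_id=206: ✗
job_id=207: ✗
job_id=208: ✗
cpu_sum = 33 + 198 = 231
—
[debug_avg: queue IN ('debug', 'batch')]
job_id=200: ✓ → 33
job_id=201: ✓ → 245
job_id=202: ✓ → 72
job_id=203: ✗
job_id=204: ✓ → 198
job_id=205: ✗
job_id=206: ✗
job_id=207: ✗
job_id=208: ✗
debug_avg = (33 + 245 + 72 + 198) / 4 = 137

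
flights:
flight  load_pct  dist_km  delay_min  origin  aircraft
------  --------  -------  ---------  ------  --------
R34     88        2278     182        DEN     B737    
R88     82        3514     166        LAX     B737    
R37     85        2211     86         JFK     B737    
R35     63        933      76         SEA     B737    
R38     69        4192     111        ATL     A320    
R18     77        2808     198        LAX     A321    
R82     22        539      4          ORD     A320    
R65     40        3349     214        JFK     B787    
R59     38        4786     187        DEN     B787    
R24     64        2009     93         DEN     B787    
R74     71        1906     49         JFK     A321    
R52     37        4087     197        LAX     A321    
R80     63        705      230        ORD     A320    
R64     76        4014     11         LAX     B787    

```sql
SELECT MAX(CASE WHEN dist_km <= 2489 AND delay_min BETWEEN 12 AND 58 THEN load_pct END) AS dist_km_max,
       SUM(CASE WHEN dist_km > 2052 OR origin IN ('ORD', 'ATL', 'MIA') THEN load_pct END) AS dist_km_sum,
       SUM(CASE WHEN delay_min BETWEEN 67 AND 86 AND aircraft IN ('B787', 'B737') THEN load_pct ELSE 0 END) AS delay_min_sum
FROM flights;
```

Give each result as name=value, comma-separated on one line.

[dist_km_max: dist_km <= 2489 AND delay_min BETWEEN 12 AND 58]
flight=R34: ✗
flight=R88: ✗
flight=R37: ✗
flight=R35: ✗
flight=R38: ✗
flight=R18: ✗
flight=R82: ✗
flight=R65: ✗
flight=R59: ✗
flight=R24: ✗
flight=R74: ✓ → 71
flight=R52: ✗
flight=R80: ✗
flight=R64: ✗
dist_km_max = MAX(71) = 71
—
[dist_km_sum: dist_km > 2052 OR origin IN ('ORD', 'ATL', 'MIA')]
flight=R34: ✓ → 88
flight=R88: ✓ → 82
flight=R37: ✓ → 85
flight=R35: ✗
flight=R38: ✓ → 69
flight=R18: ✓ → 77
flight=R82: ✓ → 22
flight=R65: ✓ → 40
flight=R59: ✓ → 38
flight=R24: ✗
flight=R74: ✗
flight=R52: ✓ → 37
flight=R80: ✓ → 63
flight=R64: ✓ → 76
dist_km_sum = 88 + 82 + 85 + 69 + 77 + 22 + 40 + 38 + 37 + 63 + 76 = 677
—
[delay_min_sum: delay_min BETWEEN 67 AND 86 AND aircraft IN ('B787', 'B737')]
flight=R34: ✗
flight=R88: ✗
flight=R37: ✓ → 85
flight=R35: ✓ → 63
flight=R38: ✗
flight=R18: ✗
flight=R82: ✗
flight=R65: ✗
flight=R59: ✗
flight=R24: ✗
flight=R74: ✗
flight=R52: ✗
flight=R80: ✗
flight=R64: ✗
delay_min_sum = 85 + 63 = 148

dist_km_max=71, dist_km_sum=677, delay_min_sum=148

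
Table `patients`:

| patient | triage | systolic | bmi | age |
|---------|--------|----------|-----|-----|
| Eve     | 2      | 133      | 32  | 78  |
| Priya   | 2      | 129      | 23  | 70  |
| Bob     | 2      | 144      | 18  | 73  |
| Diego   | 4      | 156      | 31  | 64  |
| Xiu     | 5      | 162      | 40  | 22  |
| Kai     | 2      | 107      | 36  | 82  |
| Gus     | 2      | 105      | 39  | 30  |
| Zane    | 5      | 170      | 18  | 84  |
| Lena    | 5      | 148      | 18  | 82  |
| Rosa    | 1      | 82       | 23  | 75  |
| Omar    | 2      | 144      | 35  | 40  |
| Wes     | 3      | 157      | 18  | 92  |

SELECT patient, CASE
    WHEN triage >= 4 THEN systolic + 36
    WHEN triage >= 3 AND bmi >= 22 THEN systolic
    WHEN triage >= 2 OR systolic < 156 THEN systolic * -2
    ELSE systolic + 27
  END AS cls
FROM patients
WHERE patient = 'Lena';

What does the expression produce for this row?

184

patient = Lena: triage=5, systolic=148, bmi=18, age=82.
triage >= 4 → true → 184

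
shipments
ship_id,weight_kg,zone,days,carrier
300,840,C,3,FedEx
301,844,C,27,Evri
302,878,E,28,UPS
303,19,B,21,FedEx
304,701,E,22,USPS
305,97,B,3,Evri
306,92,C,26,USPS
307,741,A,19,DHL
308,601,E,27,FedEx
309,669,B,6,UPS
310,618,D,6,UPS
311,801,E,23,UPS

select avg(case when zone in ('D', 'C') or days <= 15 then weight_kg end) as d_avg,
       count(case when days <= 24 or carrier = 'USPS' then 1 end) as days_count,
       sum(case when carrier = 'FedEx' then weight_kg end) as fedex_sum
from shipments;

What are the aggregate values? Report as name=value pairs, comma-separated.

[d_avg: zone in ('D', 'C') or days <= 15]
ship_id=300: ✓ → 840
ship_id=301: ✓ → 844
ship_id=302: ✗
ship_id=303: ✗
ship_id=304: ✗
ship_id=305: ✓ → 97
ship_id=306: ✓ → 92
ship_id=307: ✗
ship_id=308: ✗
ship_id=309: ✓ → 669
ship_id=310: ✓ → 618
ship_id=311: ✗
d_avg = (840 + 844 + 97 + 92 + 669 + 618) / 6 = 526.6666666667
—
[days_count: days <= 24 or carrier = 'USPS']
ship_id=300: ✓ → 1
ship_id=301: ✗
ship_id=302: ✗
ship_id=303: ✓ → 1
ship_id=304: ✓ → 1
ship_id=305: ✓ → 1
ship_id=306: ✓ → 1
ship_id=307: ✓ → 1
ship_id=308: ✗
ship_id=309: ✓ → 1
ship_id=310: ✓ → 1
ship_id=311: ✓ → 1
days_count = COUNT(1, 1, 1, 1, 1, 1, 1, 1, 1) = 9
—
[fedex_sum: carrier = 'FedEx']
ship_id=300: ✓ → 840
ship_id=301: ✗
ship_id=302: ✗
ship_id=303: ✓ → 19
ship_id=304: ✗
ship_id=305: ✗
ship_id=306: ✗
ship_id=307: ✗
ship_id=308: ✓ → 601
ship_id=309: ✗
ship_id=310: ✗
ship_id=311: ✗
fedex_sum = 840 + 19 + 601 = 1460

d_avg=526.6666666667, days_count=9, fedex_sum=1460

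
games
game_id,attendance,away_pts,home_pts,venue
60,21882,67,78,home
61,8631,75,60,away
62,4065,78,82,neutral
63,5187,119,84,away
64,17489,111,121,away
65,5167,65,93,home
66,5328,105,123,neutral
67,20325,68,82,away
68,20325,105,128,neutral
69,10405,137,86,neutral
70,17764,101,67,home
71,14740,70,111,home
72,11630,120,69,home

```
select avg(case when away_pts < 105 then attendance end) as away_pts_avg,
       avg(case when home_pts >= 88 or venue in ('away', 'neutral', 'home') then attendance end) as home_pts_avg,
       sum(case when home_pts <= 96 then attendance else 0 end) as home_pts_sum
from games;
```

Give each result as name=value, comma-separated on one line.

[away_pts_avg: away_pts < 105]
game_id=60: ✓ → 21882
game_id=61: ✓ → 8631
game_id=62: ✓ → 4065
game_id=63: ✗
game_id=64: ✗
game_id=65: ✓ → 5167
game_id=66: ✗
game_id=67: ✓ → 20325
game_id=68: ✗
game_id=69: ✗
game_id=70: ✓ → 17764
game_id=71: ✓ → 14740
game_id=72: ✗
away_pts_avg = (21882 + 8631 + 4065 + 5167 + 20325 + 17764 + 14740) / 7 = 13224.8571428571
—
[home_pts_avg: home_pts >= 88 or venue in ('away', 'neutral', 'home')]
game_id=60: ✓ → 21882
game_id=61: ✓ → 8631
game_id=62: ✓ → 4065
game_id=63: ✓ → 5187
game_id=64: ✓ → 17489
game_id=65: ✓ → 5167
game_id=66: ✓ → 5328
game_id=67: ✓ → 20325
game_id=68: ✓ → 20325
game_id=69: ✓ → 10405
game_id=70: ✓ → 17764
game_id=71: ✓ → 14740
game_id=72: ✓ → 11630
home_pts_avg = (21882 + 8631 + 4065 + 5187 + 17489 + 5167 + 5328 + 20325 + 20325 + 10405 + 17764 + 14740 + 11630) / 13 = 12533.6923076923
—
[home_pts_sum: home_pts <= 96]
game_id=60: ✓ → 21882
game_id=61: ✓ → 8631
game_id=62: ✓ → 4065
game_id=63: ✓ → 5187
game_id=64: ✗
game_id=65: ✓ → 5167
game_id=66: ✗
game_id=67: ✓ → 20325
game_id=68: ✗
game_id=69: ✓ → 10405
game_id=70: ✓ → 17764
game_id=71: ✗
game_id=72: ✓ → 11630
home_pts_sum = 21882 + 8631 + 4065 + 5187 + 5167 + 20325 + 10405 + 17764 + 11630 = 105056

away_pts_avg=13224.8571428571, home_pts_avg=12533.6923076923, home_pts_sum=105056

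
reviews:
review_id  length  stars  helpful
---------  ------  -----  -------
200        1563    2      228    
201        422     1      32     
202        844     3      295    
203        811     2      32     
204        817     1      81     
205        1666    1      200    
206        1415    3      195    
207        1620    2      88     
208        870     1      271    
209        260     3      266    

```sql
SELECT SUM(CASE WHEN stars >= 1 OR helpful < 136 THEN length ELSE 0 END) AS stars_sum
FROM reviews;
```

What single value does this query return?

10288

review_id=200: ✓ → 1563
review_id=201: ✓ → 422
review_id=202: ✓ → 844
review_id=203: ✓ → 811
review_id=204: ✓ → 817
review_id=205: ✓ → 1666
review_id=206: ✓ → 1415
review_id=207: ✓ → 1620
review_id=208: ✓ → 870
review_id=209: ✓ → 260
stars_sum = 1563 + 422 + 844 + 811 + 817 + 1666 + 1415 + 1620 + 870 + 260 = 10288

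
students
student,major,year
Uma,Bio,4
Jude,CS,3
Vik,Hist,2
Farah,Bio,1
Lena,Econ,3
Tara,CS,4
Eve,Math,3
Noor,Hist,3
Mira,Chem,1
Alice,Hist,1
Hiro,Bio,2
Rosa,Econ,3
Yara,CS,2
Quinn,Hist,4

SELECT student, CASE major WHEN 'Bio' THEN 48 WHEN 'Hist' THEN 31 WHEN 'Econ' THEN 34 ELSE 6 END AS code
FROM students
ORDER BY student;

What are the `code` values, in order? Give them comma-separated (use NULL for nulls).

student=Alice: major='Hist' → 31
student=Eve: ELSE → 6
student=Farah: major='Bio' → 48
student=Hiro: major='Bio' → 48
student=Jude: ELSE → 6
student=Lena: major='Econ' → 34
student=Mira: ELSE → 6
student=Noor: major='Hist' → 31
student=Quinn: major='Hist' → 31
student=Rosa: major='Econ' → 34
student=Tara: ELSE → 6
student=Uma: major='Bio' → 48
student=Vik: major='Hist' → 31
student=Yara: ELSE → 6

31, 6, 48, 48, 6, 34, 6, 31, 31, 34, 6, 48, 31, 6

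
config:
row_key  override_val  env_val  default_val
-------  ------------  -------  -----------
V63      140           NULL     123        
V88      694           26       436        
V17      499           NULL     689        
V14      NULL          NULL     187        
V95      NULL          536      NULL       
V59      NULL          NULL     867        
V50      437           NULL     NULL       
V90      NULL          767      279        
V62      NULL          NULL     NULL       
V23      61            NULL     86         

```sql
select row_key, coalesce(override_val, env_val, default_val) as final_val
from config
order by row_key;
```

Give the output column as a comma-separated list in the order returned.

187, 499, 61, 437, 867, NULL, 140, 694, 767, 536

row_key=V14: override_val=NULL, env_val=NULL, default_val=187 → 187
row_key=V17: override_val=499 → 499
row_key=V23: override_val=61 → 61
row_key=V50: override_val=437 → 437
row_key=V59: override_val=NULL, env_val=NULL, default_val=867 → 867
row_key=V62: override_val=NULL, env_val=NULL, default_val=NULL (all NULL) → NULL
row_key=V63: override_val=140 → 140
row_key=V88: override_val=694 → 694
row_key=V90: override_val=NULL, env_val=767 → 767
row_key=V95: override_val=NULL, env_val=536 → 536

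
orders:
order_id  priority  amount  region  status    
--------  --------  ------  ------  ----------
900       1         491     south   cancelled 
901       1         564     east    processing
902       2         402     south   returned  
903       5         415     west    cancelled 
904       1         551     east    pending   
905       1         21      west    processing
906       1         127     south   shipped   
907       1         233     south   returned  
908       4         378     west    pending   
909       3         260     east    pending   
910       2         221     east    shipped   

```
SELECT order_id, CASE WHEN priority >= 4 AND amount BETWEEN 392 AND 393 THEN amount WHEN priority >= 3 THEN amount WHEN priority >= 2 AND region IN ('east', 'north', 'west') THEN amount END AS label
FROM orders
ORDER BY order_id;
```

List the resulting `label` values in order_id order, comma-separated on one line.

NULL, NULL, NULL, 415, NULL, NULL, NULL, NULL, 378, 260, 221

order_id=900: (no match → NULL) → NULL
order_id=901: (no match → NULL) → NULL
order_id=902: (no match → NULL) → NULL
order_id=903: priority >= 3 → 415
order_id=904: (no match → NULL) → NULL
order_id=905: (no match → NULL) → NULL
order_id=906: (no match → NULL) → NULL
order_id=907: (no match → NULL) → NULL
order_id=908: priority >= 3 → 378
order_id=909: priority >= 3 → 260
order_id=910: priority >= 2 AND region IN ('east', 'north', 'west') → 221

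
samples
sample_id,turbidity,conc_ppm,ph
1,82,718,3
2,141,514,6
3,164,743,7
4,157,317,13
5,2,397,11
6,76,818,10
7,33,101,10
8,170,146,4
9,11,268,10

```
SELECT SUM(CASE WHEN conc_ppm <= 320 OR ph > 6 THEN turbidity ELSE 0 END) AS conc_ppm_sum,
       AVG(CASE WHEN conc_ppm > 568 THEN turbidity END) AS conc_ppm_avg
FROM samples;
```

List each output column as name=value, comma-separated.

conc_ppm_sum=613, conc_ppm_avg=107.3333333333

[conc_ppm_sum: conc_ppm <= 320 OR ph > 6]
sample_id=1: ✗
sample_id=2: ✗
sample_id=3: ✓ → 164
sample_id=4: ✓ → 157
sample_id=5: ✓ → 2
sample_id=6: ✓ → 76
sample_id=7: ✓ → 33
sample_id=8: ✓ → 170
sample_id=9: ✓ → 11
conc_ppm_sum = 164 + 157 + 2 + 76 + 33 + 170 + 11 = 613
—
[conc_ppm_avg: conc_ppm > 568]
sample_id=1: ✓ → 82
sample_id=2: ✗
sample_id=3: ✓ → 164
sample_id=4: ✗
sample_id=5: ✗
sample_id=6: ✓ → 76
sample_id=7: ✗
sample_id=8: ✗
sample_id=9: ✗
conc_ppm_avg = (82 + 164 + 76) / 3 = 107.3333333333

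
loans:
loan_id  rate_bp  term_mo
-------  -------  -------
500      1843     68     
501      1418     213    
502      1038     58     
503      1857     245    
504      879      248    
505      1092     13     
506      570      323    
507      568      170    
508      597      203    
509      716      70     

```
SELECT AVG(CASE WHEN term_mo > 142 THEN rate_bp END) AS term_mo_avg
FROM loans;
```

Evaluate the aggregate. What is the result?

981.5

loan_id=500: ✗
loan_id=501: ✓ → 1418
loan_id=502: ✗
loan_id=503: ✓ → 1857
loan_id=504: ✓ → 879
loan_id=505: ✗
loan_id=506: ✓ → 570
loan_id=507: ✓ → 568
loan_id=508: ✓ → 597
loan_id=509: ✗
term_mo_avg = (1418 + 1857 + 879 + 570 + 568 + 597) / 6 = 981.5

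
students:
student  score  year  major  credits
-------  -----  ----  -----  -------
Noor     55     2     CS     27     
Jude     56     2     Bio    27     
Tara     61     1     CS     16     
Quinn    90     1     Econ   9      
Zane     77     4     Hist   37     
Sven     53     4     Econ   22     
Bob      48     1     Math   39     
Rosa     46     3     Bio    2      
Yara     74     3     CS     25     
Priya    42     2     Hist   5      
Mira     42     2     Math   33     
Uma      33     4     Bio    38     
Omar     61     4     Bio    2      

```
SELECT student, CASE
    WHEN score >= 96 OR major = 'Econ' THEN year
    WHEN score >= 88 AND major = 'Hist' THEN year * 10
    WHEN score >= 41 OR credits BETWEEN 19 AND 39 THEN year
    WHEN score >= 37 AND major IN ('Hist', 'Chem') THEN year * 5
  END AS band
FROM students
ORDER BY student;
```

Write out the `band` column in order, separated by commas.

1, 2, 2, 2, 4, 2, 1, 3, 4, 1, 4, 3, 4

student=Bob: score >= 41 OR credits BETWEEN 19 AND 39 → 1
student=Jude: score >= 41 OR credits BETWEEN 19 AND 39 → 2
student=Mira: score >= 41 OR credits BETWEEN 19 AND 39 → 2
student=Noor: score >= 41 OR credits BETWEEN 19 AND 39 → 2
student=Omar: score >= 41 OR credits BETWEEN 19 AND 39 → 4
student=Priya: score >= 41 OR credits BETWEEN 19 AND 39 → 2
student=Quinn: score >= 96 OR major = 'Econ' → 1
student=Rosa: score >= 41 OR credits BETWEEN 19 AND 39 → 3
student=Sven: score >= 96 OR major = 'Econ' → 4
student=Tara: score >= 41 OR credits BETWEEN 19 AND 39 → 1
student=Uma: score >= 41 OR credits BETWEEN 19 AND 39 → 4
student=Yara: score >= 41 OR credits BETWEEN 19 AND 39 → 3
student=Zane: score >= 41 OR credits BETWEEN 19 AND 39 → 4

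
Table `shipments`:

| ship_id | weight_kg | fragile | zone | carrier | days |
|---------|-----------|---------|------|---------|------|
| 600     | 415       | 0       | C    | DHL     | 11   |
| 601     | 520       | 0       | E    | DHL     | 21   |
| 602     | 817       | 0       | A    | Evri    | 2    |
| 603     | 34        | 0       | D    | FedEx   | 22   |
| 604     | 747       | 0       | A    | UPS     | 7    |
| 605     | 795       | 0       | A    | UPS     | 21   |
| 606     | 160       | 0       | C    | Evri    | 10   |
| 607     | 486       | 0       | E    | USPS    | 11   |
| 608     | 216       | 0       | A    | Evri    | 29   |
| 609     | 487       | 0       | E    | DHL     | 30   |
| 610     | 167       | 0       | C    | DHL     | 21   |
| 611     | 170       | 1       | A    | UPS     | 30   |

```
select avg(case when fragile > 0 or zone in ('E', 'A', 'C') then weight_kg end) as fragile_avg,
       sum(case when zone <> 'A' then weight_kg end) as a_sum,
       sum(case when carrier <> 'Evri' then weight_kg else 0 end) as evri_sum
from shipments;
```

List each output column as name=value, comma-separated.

fragile_avg=452.7272727273, a_sum=2269, evri_sum=3821

[fragile_avg: fragile > 0 or zone in ('E', 'A', 'C')]
ship_id=600: ✓ → 415
ship_id=601: ✓ → 520
ship_id=602: ✓ → 817
ship_id=603: ✗
ship_id=604: ✓ → 747
ship_id=605: ✓ → 795
ship_id=606: ✓ → 160
ship_id=607: ✓ → 486
ship_id=608: ✓ → 216
ship_id=609: ✓ → 487
ship_id=610: ✓ → 167
ship_id=611: ✓ → 170
fragile_avg = (415 + 520 + 817 + 747 + 795 + 160 + 486 + 216 + 487 + 167 + 170) / 11 = 452.7272727273
—
[a_sum: zone <> 'A']
ship_id=600: ✓ → 415
ship_id=601: ✓ → 520
ship_id=602: ✗
ship_id=603: ✓ → 34
ship_id=604: ✗
ship_id=605: ✗
ship_id=606: ✓ → 160
ship_id=607: ✓ → 486
ship_id=608: ✗
ship_id=609: ✓ → 487
ship_id=610: ✓ → 167
ship_id=611: ✗
a_sum = 415 + 520 + 34 + 160 + 486 + 487 + 167 = 2269
—
[evri_sum: carrier <> 'Evri']
ship_id=600: ✓ → 415
ship_id=601: ✓ → 520
ship_id=602: ✗
ship_id=603: ✓ → 34
ship_id=604: ✓ → 747
ship_id=605: ✓ → 795
ship_id=606: ✗
ship_id=607: ✓ → 486
ship_id=608: ✗
ship_id=609: ✓ → 487
ship_id=610: ✓ → 167
ship_id=611: ✓ → 170
evri_sum = 415 + 520 + 34 + 747 + 795 + 486 + 487 + 167 + 170 = 3821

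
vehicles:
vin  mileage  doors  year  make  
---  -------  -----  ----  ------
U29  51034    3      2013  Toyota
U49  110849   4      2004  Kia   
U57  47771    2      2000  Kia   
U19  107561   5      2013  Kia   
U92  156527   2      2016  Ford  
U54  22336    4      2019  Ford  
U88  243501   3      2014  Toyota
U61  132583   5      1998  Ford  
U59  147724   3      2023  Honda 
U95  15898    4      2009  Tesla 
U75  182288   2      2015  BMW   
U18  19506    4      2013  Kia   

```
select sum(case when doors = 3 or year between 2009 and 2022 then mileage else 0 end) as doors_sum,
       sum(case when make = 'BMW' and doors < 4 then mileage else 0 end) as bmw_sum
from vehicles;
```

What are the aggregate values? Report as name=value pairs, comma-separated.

[doors_sum: doors = 3 or year between 2009 and 2022]
vin=U29: ✓ → 51034
vin=U49: ✗
vin=U57: ✗
vin=U19: ✓ → 107561
vin=U92: ✓ → 156527
vin=U54: ✓ → 22336
vin=U88: ✓ → 243501
vin=U61: ✗
vin=U59: ✓ → 147724
vin=U95: ✓ → 15898
vin=U75: ✓ → 182288
vin=U18: ✓ → 19506
doors_sum = 51034 + 107561 + 156527 + 22336 + 243501 + 147724 + 15898 + 182288 + 19506 = 946375
—
[bmw_sum: make = 'BMW' and doors < 4]
vin=U29: ✗
vin=U49: ✗
vin=U57: ✗
vin=U19: ✗
vin=U92: ✗
vin=U54: ✗
vin=U88: ✗
vin=U61: ✗
vin=U59: ✗
vin=U95: ✗
vin=U75: ✓ → 182288
vin=U18: ✗
bmw_sum = 182288

doors_sum=946375, bmw_sum=182288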